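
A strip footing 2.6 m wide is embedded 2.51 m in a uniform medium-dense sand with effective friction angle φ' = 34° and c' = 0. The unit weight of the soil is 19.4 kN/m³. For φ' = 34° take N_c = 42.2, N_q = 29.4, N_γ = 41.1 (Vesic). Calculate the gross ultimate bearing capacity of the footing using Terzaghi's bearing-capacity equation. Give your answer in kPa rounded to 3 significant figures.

q_ult ≈ 2470 kPa

q = γ·D_f = 19.4 × 2.51 = 48.694 kPa.
q·N_q = 48.694 × 29.4 = 1431.6 kPa
0.5·γ·B·N_γ = 0.5 × 19.4 × 2.6 × 41.1 = 1036.5 kPa
q_ult = 1431.6 + 1036.5 = 2468.1 kPa.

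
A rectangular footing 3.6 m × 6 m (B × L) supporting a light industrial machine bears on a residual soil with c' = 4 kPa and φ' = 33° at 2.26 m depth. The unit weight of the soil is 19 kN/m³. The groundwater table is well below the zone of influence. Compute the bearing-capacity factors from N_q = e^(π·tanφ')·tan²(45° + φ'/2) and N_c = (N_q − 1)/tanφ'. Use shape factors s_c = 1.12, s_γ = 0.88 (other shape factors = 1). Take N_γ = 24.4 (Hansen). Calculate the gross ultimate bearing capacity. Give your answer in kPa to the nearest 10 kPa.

tan33° = 0.6494, so N_q = e^(π×0.6494)·tan²(61.5°) = 7.692 × 3.392 = 26.09.
N_c = (26.09 − 1)/tan33° = 38.64.
Effective surcharge at the founding depth q = γ·D_f = 19 × 2.26 = 42.94 kPa.
q_ult = c·N_c·s_c + q·N_q + 0.5·γ·B·N_γ·s_γ
     = 4 × 38.638 × 1.12 + 42.94 × 26.092 + 0.5 × 19 × 3.6 × 24.4 × 0.88
     = 173.1 + 1120.4 + 734.34 = 2027.8 kPa.

q_ult ≈ 2030 kPa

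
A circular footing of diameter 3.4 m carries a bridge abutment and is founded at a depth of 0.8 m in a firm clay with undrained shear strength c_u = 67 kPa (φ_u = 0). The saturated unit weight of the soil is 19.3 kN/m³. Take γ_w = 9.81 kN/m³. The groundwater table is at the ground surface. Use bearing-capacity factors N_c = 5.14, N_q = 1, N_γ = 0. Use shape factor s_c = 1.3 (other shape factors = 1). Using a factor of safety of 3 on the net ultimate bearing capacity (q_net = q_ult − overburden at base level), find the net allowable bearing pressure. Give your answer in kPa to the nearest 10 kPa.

Water table at ground surface, so effective unit weight γ' = 19.3 − 9.81 = 9.49 kN/m³ is used throughout; overburden q = 9.49 × 0.8 = 7.592 kPa.
Cohesion term c·N_c·s_c = 67 × 5.14 × 1.3 = 447.69 kPa; surcharge term q·N_q = 7.592 × 1 = 7.592 kPa.
q_ult = 447.69 + 7.592 = 455.29 kPa.
q_net = 455.29 − 7.592 = 447.69 kPa.
q_all(net) = 447.69 / 3 = 149.23 kPa.

q_all(net) ≈ 150 kPa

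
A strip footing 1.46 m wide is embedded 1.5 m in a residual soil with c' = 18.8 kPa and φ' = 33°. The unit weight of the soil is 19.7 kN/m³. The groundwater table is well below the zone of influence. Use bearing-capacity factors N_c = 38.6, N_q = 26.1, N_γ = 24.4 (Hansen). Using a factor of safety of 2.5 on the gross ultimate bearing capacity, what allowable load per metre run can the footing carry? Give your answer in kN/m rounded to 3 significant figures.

≈ 1080 kN/m

Effective surcharge at the founding depth q = γ·D_f = 19.7 × 1.5 = 29.55 kPa.
q_ult = c·N_c + q·N_q + 0.5·γ·B·N_γ
     = 18.8 × 38.6 + 29.55 × 26.1 + 0.5 × 19.7 × 1.46 × 24.4
     = 725.68 + 771.25 + 350.9 = 1847.8 kPa.
Gross allowable pressure q_all = 1847.8 / 2.5 = 739.13 kPa.
Allowable wall load = q_all × B = 739.13 × 1.46 = 1079.1 kN per metre run.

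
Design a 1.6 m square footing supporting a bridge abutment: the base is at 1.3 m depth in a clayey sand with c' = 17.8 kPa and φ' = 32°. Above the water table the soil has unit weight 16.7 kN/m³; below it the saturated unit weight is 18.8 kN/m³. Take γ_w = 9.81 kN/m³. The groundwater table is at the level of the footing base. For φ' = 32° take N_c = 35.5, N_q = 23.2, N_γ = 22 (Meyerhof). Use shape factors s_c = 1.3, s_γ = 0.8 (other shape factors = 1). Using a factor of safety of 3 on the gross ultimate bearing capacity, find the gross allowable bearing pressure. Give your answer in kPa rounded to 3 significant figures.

q_all ≈ 484 kPa

q = γ·D_f = 16.7 × 1.3 = 21.71 kPa.
For the ½γBN_γ term take γ' = 18.8 − 9.81 = 8.99 kN/m³ (soil below base is submerged).
c·N_c·s_c = 17.8 × 35.5 × 1.3 = 821.47 kPa
q·N_q = 21.71 × 23.2 = 503.67 kPa
0.5·γ·B·N_γ·s_γ = 0.5 × 8.99 × 1.6 × 22 × 0.8 = 126.58 kPa
q_ult = 821.47 + 503.67 + 126.58 = 1451.7 kPa.
q_all = 1451.7 / 3 = 483.91 kPa.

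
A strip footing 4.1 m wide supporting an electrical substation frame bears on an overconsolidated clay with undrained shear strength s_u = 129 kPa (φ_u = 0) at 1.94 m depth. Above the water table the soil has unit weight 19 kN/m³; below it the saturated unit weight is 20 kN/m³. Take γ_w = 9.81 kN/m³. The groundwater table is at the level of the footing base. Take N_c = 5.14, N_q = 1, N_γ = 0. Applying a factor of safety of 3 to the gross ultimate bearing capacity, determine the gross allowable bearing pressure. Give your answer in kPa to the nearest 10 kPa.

q_all ≈ 230 kPa

Effective surcharge at the founding depth q = γ·D_f = 19 × 1.94 = 36.86 kPa.
q_ult = c·N_c + q·N_q
     = 129 × 5.14 + 36.86 × 1
     = 663.06 + 36.86 = 699.92 kPa.
q_all = q_ult / FS = 699.92 / 3 = 233.31 kPa.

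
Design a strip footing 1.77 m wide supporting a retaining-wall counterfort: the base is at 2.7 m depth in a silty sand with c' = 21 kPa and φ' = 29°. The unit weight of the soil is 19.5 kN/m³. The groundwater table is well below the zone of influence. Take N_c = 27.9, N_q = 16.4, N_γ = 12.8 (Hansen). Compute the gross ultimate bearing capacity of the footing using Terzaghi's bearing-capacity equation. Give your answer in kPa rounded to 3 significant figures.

Overburden at base level: q = 19.5 × 2.7 = 52.65 kPa.
Cohesion term c·N_c = 21 × 27.9 = 585.9 kPa; surcharge term q·N_q = 52.65 × 16.4 = 863.46 kPa; self-weight term 0.5·γ·B·N_γ = 0.5 × 19.5 × 1.77 × 12.8 = 220.9 kPa.
q_ult = 585.9 + 863.46 + 220.9 = 1670.3 kPa.

q_ult ≈ 1670 kPa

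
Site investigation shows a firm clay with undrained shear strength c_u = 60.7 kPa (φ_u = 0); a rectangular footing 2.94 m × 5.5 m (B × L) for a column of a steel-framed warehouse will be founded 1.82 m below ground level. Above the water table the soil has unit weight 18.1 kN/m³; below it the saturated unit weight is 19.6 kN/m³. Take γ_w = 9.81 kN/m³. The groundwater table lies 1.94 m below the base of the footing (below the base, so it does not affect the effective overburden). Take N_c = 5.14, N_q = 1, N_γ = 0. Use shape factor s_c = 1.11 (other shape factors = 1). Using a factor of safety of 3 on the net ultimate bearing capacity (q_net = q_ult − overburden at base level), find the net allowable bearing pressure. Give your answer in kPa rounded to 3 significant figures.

Effective surcharge at the founding depth q = γ·D_f = 18.1 × 1.82 = 32.942 kPa.
q_ult = c·N_c·s_c + q·N_q
     = 60.7 × 5.14 × 1.11 + 32.942 × 1
     = 346.32 + 32.942 = 379.26 kPa.
q_net = 379.26 − 32.942 = 346.32 kPa.
q_all(net) = 346.32 / 3 = 115.44 kPa.

q_all(net) ≈ 115 kPa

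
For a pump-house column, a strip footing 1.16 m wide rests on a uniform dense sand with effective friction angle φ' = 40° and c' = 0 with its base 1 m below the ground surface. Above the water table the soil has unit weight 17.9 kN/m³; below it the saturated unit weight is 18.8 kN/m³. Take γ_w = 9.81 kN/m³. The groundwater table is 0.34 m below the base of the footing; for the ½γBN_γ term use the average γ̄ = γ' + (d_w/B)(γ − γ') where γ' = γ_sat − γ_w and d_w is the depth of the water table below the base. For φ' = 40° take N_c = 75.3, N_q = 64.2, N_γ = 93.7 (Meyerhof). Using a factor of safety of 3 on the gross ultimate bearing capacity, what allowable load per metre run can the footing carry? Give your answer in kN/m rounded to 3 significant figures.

≈ 688 kN/m

q = γ·D_f = 17.9 × 1 = 17.9 kPa.
γ' = 8.99 kN/m³; averaging over the depth B below the base, γ̄ = γ' + (d_w/B)(γ − γ') = 11.602 kN/m³.
q·N_q = 17.9 × 64.2 = 1149.2 kPa
0.5·γ·B·N_γ = 0.5 × 11.602 × 1.16 × 93.7 = 630.5 kPa
q_ult = 1149.2 + 630.5 = 1779.7 kPa.
Gross allowable pressure q_all = 1779.7 / 3 = 593.23 kPa.
Allowable wall load = q_all × B = 593.23 × 1.16 = 688.14 kN per metre run.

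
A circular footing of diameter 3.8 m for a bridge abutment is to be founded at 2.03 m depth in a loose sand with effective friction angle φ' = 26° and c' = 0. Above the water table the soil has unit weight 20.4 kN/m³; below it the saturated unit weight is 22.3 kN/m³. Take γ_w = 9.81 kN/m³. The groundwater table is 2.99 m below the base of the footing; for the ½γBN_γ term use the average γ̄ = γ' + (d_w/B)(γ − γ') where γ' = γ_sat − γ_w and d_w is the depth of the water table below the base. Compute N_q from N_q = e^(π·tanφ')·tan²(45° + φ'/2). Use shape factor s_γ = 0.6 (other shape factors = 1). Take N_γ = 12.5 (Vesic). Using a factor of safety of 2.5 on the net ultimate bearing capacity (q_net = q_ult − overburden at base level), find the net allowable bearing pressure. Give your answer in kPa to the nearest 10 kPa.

N_q = e^(π·tan26°)·tan²(58°) = 11.85.
q = γ·D_f = 20.4 × 2.03 = 41.412 kPa.
γ' = 12.49 kN/m³; averaging over the depth B below the base, γ̄ = γ' + (d_w/B)(γ − γ') = 18.714 kN/m³.
q·N_q = 41.412 × 11.854 = 490.91 kPa
0.5·γ·B·N_γ·s_γ = 0.5 × 18.714 × 3.8 × 12.5 × 0.6 = 266.67 kPa
q_ult = 490.91 + 266.67 = 757.58 kPa.
q_net = 757.58 − 41.412 = 716.17 kPa.
q_all(net) = 716.17 / 2.5 = 286.47 kPa.

q_all(net) ≈ 290 kPa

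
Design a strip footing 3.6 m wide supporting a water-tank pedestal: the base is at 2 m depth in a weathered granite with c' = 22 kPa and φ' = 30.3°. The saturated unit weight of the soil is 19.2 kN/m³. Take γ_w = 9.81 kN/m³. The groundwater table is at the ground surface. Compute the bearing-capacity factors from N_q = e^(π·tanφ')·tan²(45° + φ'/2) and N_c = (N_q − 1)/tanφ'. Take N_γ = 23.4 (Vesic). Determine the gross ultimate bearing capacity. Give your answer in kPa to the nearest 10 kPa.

q_ult ≈ 1430 kPa

tan30.3° = 0.5844, so N_q = e^(π×0.5844)·tan²(60.15°) = 6.27 × 3.037 = 19.04.
N_c = (19.04 − 1)/tan30.3° = 30.87.
With the water table at the surface the whole profile is submerged: γ' = 19.2 − 9.81 = 9.39 kN/m³, so q = γ'·D_f = 18.78 kPa; the same γ' applies in the ½γBN_γ term.
q_ult = c·N_c + q·N_q + 0.5·γ·B·N_γ
     = 22 × 30.871 + 18.78 × 19.04 + 0.5 × 9.39 × 3.6 × 23.4
     = 679.16 + 357.56 + 395.51 = 1432.2 kPa.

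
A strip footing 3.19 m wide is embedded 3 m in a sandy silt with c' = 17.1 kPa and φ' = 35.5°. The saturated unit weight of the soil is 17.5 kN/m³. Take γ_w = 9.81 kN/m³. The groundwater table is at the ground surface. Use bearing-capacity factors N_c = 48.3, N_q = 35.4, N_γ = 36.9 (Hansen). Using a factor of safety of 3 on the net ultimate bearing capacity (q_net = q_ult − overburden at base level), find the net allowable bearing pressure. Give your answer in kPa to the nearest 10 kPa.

With the water table at the surface the whole profile is submerged: γ' = 17.5 − 9.81 = 7.69 kN/m³, so q = γ'·D_f = 23.07 kPa; the same γ' applies in the ½γBN_γ term.
q_ult = c·N_c + q·N_q + 0.5·γ·B·N_γ
     = 17.1 × 48.3 + 23.07 × 35.4 + 0.5 × 7.69 × 3.19 × 36.9
     = 825.93 + 816.68 + 452.6 = 2095.2 kPa.
q_net = 2095.2 − 23.07 = 2072.1 kPa.
q_all(net) = 2072.1 / 3 = 690.71 kPa.

q_all(net) ≈ 690 kPa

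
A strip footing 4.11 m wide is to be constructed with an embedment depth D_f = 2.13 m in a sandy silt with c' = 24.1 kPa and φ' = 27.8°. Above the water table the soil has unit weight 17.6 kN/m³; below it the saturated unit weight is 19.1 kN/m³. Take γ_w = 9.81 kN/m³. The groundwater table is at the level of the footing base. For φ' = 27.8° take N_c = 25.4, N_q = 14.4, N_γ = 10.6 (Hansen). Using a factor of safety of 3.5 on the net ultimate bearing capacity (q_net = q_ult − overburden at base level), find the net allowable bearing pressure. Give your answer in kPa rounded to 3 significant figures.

q_all(net) ≈ 376 kPa

Effective surcharge at the founding depth q = γ·D_f = 17.6 × 2.13 = 37.488 kPa.
The water table coincides with the base, so in the self-weight term γ → γ' = 9.29 kN/m³.
q_ult = c·N_c + q·N_q + 0.5·γ·B·N_γ
     = 24.1 × 25.4 + 37.488 × 14.4 + 0.5 × 9.29 × 4.11 × 10.6
     = 612.14 + 539.83 + 202.36 = 1354.3 kPa.
q_net = 1354.3 − 37.488 = 1316.8 kPa.
q_all(net) = 1316.8 / 3.5 = 376.24 kPa.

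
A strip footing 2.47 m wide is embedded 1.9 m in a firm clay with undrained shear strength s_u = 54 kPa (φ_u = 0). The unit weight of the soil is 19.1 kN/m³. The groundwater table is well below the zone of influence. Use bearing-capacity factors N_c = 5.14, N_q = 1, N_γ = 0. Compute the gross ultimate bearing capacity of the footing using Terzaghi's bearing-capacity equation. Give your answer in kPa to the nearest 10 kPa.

q_ult ≈ 310 kPa

Overburden at base level: q = 19.1 × 1.9 = 36.29 kPa.
Cohesion term c·N_c = 54 × 5.14 = 277.56 kPa; surcharge term q·N_q = 36.29 × 1 = 36.29 kPa.
q_ult = 277.56 + 36.29 = 313.85 kPa.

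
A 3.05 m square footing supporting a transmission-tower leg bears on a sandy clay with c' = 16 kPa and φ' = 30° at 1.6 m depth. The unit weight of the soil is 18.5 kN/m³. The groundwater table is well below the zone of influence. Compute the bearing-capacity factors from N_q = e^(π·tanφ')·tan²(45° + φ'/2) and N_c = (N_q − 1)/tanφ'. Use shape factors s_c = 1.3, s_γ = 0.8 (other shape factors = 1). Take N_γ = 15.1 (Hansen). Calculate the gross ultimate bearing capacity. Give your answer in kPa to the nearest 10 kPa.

tan30° = 0.5774, so N_q = e^(π×0.5774)·tan²(60°) = 6.134 × 3.0 = 18.4.
N_c = (18.4 − 1)/tan30° = 30.14.
Overburden at base level: q = 18.5 × 1.6 = 29.6 kPa.
Cohesion term c·N_c·s_c = 16 × 30.14 × 1.3 = 626.9 kPa; surcharge term q·N_q = 29.6 × 18.401 = 544.67 kPa; self-weight term 0.5·γ·B·N_γ·s_γ = 0.5 × 18.5 × 3.05 × 15.1 × 0.8 = 340.81 kPa.
q_ult = 626.9 + 544.67 + 340.81 = 1512.4 kPa.

q_ult ≈ 1510 kPa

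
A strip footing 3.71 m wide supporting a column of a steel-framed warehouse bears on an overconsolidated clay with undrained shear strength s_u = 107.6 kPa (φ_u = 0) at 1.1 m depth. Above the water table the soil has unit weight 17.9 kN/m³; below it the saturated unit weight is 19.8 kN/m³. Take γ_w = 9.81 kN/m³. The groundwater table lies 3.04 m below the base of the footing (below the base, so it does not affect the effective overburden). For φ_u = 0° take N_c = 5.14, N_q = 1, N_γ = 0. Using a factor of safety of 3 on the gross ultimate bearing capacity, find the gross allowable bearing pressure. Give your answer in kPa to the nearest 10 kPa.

q_all ≈ 190 kPa

Overburden at base level: q = 17.9 × 1.1 = 19.69 kPa.
Cohesion term c·N_c = 107.6 × 5.14 = 553.06 kPa; surcharge term q·N_q = 19.69 × 1 = 19.69 kPa.
q_ult = 553.06 + 19.69 = 572.75 kPa.
q_all = 572.75 / 3 = 190.92 kPa.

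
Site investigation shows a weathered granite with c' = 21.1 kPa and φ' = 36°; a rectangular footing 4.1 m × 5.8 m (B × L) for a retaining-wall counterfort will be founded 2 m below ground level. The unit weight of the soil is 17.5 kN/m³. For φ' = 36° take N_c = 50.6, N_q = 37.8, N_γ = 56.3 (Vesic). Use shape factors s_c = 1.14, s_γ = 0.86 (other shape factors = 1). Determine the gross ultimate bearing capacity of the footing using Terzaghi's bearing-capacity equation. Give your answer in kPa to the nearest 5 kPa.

q = γ·D_f = 17.5 × 2 = 35 kPa.
c·N_c·s_c = 21.1 × 50.6 × 1.14 = 1217.1 kPa
q·N_q = 35 × 37.8 = 1323 kPa
0.5·γ·B·N_γ·s_γ = 0.5 × 17.5 × 4.1 × 56.3 × 0.86 = 1737 kPa
q_ult = 1217.1 + 1323 + 1737 = 4277.1 kPa.

q_ult ≈ 4275 kPa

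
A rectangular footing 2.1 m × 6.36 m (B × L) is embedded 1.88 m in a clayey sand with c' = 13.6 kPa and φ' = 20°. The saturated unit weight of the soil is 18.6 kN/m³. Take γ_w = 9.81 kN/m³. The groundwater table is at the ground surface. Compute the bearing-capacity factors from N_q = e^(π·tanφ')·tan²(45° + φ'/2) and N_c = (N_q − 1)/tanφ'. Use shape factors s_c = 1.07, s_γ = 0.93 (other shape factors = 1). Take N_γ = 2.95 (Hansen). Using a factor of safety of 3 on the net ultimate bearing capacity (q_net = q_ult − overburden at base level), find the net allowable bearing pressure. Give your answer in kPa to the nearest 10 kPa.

N_q = e^(π·tan20°)·tan²(55°) = 6.4; N_c = (N_q − 1)/tanφ' = 14.83.
Water table at ground surface, so effective unit weight γ' = 18.6 − 9.81 = 8.79 kN/m³ is used throughout; overburden q = 8.79 × 1.88 = 16.525 kPa; the same γ' applies in the ½γBN_γ term.
Cohesion term c·N_c·s_c = 13.6 × 14.835 × 1.07 = 215.87 kPa; surcharge term q·N_q = 16.525 × 6.3994 = 105.75 kPa; self-weight term 0.5·γ·B·N_γ·s_γ = 0.5 × 8.79 × 2.1 × 2.95 × 0.93 = 25.321 kPa.
q_ult = 215.87 + 105.75 + 25.321 = 346.95 kPa.
q_net = 346.95 − 16.525 = 330.42 kPa.
q_all(net) = 330.42 / 3 = 110.14 kPa.

q_all(net) ≈ 110 kPa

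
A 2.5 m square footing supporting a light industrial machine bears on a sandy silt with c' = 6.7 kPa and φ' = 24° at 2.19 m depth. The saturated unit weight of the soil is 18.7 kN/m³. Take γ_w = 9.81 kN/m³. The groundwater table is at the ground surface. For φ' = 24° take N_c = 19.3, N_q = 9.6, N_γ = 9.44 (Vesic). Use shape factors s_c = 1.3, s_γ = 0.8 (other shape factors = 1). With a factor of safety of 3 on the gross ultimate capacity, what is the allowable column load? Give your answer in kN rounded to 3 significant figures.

With the water table at the surface the whole profile is submerged: γ' = 18.7 − 9.81 = 8.89 kN/m³, so q = γ'·D_f = 19.469 kPa; the same γ' applies in the ½γBN_γ term.
q_ult = c·N_c·s_c + q·N_q + 0.5·γ·B·N_γ·s_γ
     = 6.7 × 19.3 × 1.3 + 19.469 × 9.6 + 0.5 × 8.89 × 2.5 × 9.44 × 0.8
     = 168.1 + 186.9 + 83.922 = 438.93 kPa.
Gross allowable pressure q_all = 438.93 / 3 = 146.31 kPa.
Footing area = 6.25 m², so allowable column load = 146.31 × 6.25 = 914.43 kN.

P_all ≈ 914 kN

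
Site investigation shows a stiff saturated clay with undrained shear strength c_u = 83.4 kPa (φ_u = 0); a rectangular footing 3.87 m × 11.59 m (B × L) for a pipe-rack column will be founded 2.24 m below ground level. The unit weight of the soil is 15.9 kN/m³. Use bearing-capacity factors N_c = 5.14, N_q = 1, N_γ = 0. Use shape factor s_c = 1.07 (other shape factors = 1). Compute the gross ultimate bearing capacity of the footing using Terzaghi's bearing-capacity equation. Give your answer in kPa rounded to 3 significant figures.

q = γ·D_f = 15.9 × 2.24 = 35.616 kPa.
c·N_c·s_c = 83.4 × 5.14 × 1.07 = 458.68 kPa
q·N_q = 35.616 × 1 = 35.616 kPa
q_ult = 458.68 + 35.616 = 494.3 kPa.

q_ult ≈ 494 kPa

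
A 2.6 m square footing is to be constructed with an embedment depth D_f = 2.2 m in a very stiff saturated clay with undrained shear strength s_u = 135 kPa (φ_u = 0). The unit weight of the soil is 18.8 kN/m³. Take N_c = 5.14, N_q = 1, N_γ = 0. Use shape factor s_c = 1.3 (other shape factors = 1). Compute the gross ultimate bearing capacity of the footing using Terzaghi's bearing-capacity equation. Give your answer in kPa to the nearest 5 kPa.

Overburden at base level: q = 18.8 × 2.2 = 41.36 kPa.
Cohesion term c·N_c·s_c = 135 × 5.14 × 1.3 = 902.07 kPa; surcharge term q·N_q = 41.36 × 1 = 41.36 kPa.
q_ult = 902.07 + 41.36 = 943.43 kPa.

q_ult ≈ 945 kPa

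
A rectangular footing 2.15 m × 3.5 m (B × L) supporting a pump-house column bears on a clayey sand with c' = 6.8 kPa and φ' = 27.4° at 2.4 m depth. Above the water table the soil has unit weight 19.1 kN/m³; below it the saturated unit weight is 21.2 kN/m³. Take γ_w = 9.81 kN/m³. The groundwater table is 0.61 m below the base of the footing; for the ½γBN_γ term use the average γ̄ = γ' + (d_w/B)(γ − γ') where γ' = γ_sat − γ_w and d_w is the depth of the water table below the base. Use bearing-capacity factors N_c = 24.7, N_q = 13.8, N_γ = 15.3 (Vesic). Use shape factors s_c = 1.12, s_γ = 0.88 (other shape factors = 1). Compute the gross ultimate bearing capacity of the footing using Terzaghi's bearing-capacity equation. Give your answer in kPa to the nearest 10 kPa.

q_ult ≈ 1020 kPa

q = γ·D_f = 19.1 × 2.4 = 45.84 kPa.
γ' = 11.39 kN/m³; averaging over the depth B below the base, γ̄ = γ' + (d_w/B)(γ − γ') = 13.577 kN/m³.
c·N_c·s_c = 6.8 × 24.7 × 1.12 = 188.12 kPa
q·N_q = 45.84 × 13.8 = 632.59 kPa
0.5·γ·B·N_γ·s_γ = 0.5 × 13.577 × 2.15 × 15.3 × 0.88 = 196.52 kPa
q_ult = 188.12 + 632.59 + 196.52 = 1017.2 kPa.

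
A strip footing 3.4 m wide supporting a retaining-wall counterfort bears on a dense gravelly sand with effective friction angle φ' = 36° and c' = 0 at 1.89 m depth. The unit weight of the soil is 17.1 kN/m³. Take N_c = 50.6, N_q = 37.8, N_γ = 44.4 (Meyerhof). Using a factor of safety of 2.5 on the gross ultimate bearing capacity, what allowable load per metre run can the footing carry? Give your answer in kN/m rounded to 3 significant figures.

≈ 3420 kN/m

Overburden at base level: q = 17.1 × 1.89 = 32.319 kPa.
Surcharge term q·N_q = 32.319 × 37.8 = 1221.7 kPa; self-weight term 0.5·γ·B·N_γ = 0.5 × 17.1 × 3.4 × 44.4 = 1290.7 kPa.
q_ult = 1221.7 + 1290.7 = 2512.4 kPa.
Gross allowable pressure q_all = 2512.4 / 2.5 = 1004.9 kPa.
Allowable wall load = q_all × B = 1004.9 × 3.4 = 3416.8 kN per metre run.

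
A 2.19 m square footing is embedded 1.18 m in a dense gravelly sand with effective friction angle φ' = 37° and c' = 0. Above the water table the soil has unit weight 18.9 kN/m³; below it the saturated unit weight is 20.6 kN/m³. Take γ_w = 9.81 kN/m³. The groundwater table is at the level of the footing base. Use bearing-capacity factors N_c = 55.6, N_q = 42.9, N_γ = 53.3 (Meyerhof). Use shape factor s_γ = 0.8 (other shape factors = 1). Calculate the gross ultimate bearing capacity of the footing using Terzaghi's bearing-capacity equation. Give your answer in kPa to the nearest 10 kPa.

Effective surcharge at the founding depth q = γ·D_f = 18.9 × 1.18 = 22.302 kPa.
The water table coincides with the base, so in the self-weight term γ → γ' = 10.79 kN/m³.
q_ult = q·N_q + 0.5·γ·B·N_γ·s_γ
     = 22.302 × 42.9 + 0.5 × 10.79 × 2.19 × 53.3 × 0.8
     = 956.76 + 503.79 = 1460.5 kPa.

q_ult ≈ 1460 kPa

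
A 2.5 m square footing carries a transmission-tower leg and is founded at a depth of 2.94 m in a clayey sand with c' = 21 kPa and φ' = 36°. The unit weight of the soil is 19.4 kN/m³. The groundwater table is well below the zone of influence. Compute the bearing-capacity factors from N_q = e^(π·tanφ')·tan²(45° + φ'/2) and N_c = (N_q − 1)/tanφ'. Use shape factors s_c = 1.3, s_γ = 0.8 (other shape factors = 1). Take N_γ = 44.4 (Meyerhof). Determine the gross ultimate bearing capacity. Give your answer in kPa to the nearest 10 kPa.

q_ult ≈ 4400 kPa

tan36° = 0.7265, so N_q = e^(π×0.7265)·tan²(63°) = 9.801 × 3.852 = 37.75.
N_c = (37.75 − 1)/tan36° = 50.59.
Effective surcharge at the founding depth q = γ·D_f = 19.4 × 2.94 = 57.036 kPa.
q_ult = c·N_c·s_c + q·N_q + 0.5·γ·B·N_γ·s_γ
     = 21 × 50.585 × 1.3 + 57.036 × 37.752 + 0.5 × 19.4 × 2.5 × 44.4 × 0.8
     = 1381 + 2153.3 + 861.36 = 4395.6 kPa.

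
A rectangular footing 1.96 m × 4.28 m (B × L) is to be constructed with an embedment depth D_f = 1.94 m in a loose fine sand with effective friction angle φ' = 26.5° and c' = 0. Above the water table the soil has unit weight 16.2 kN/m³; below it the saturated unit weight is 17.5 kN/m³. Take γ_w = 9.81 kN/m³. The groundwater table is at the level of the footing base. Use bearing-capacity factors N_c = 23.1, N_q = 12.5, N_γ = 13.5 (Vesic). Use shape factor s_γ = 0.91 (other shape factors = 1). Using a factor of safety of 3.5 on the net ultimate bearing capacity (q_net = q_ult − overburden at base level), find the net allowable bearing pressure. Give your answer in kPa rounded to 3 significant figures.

q_all(net) ≈ 130 kPa

Effective surcharge at the founding depth q = γ·D_f = 16.2 × 1.94 = 31.428 kPa.
The water table coincides with the base, so in the self-weight term γ → γ' = 7.69 kN/m³.
q_ult = q·N_q + 0.5·γ·B·N_γ·s_γ
     = 31.428 × 12.5 + 0.5 × 7.69 × 1.96 × 13.5 × 0.91
     = 392.85 + 92.582 = 485.43 kPa.
q_net = 485.43 − 31.428 = 454 kPa.
q_all(net) = 454 / 3.5 = 129.72 kPa.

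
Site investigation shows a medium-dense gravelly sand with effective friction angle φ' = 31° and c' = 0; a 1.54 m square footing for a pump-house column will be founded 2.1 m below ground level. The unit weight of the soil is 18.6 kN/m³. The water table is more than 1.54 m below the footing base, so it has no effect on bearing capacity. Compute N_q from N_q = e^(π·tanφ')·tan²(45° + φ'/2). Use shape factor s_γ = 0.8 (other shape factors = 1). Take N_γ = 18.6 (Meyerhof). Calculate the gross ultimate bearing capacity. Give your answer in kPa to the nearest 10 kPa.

q_ult ≈ 1020 kPa

tan31° = 0.6009, so N_q = e^(π×0.6009)·tan²(60.5°) = 6.604 × 3.124 = 20.63.
Effective surcharge at the founding depth q = γ·D_f = 18.6 × 2.1 = 39.06 kPa.
q_ult = q·N_q + 0.5·γ·B·N_γ·s_γ
     = 39.06 × 20.631 + 0.5 × 18.6 × 1.54 × 18.6 × 0.8
     = 805.84 + 213.11 = 1019 kPa.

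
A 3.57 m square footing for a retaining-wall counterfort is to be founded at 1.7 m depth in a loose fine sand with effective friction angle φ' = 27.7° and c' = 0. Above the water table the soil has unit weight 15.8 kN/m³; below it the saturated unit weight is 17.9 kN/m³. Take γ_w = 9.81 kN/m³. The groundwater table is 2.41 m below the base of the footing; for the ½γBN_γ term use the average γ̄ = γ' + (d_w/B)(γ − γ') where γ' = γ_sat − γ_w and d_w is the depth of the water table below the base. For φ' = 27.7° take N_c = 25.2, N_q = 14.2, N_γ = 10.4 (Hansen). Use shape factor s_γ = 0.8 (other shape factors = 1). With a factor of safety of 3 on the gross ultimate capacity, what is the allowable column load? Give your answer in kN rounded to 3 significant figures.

Overburden at base level: q = 15.8 × 1.7 = 26.86 kPa.
The water table is 2.41 m below the base (< B = 3.57 m), so the ½γBN_γ term uses γ̄ = γ' + (d_w/B)(γ − γ') = 8.09 + (2.41/3.57)(15.8 − 8.09) = 13.295 kN/m³.
Surcharge term q·N_q = 26.86 × 14.2 = 381.41 kPa; self-weight term 0.5·γ·B·N_γ·s_γ = 0.5 × 13.295 × 3.57 × 10.4 × 0.8 = 197.44 kPa.
q_ult = 381.41 + 197.44 = 578.86 kPa.
Gross allowable pressure q_all = 578.86 / 3 = 192.95 kPa.
Footing area = 12.7449 m², so allowable column load = 192.95 × 12.7449 = 2459.2 kN.

P_all ≈ 2460 kN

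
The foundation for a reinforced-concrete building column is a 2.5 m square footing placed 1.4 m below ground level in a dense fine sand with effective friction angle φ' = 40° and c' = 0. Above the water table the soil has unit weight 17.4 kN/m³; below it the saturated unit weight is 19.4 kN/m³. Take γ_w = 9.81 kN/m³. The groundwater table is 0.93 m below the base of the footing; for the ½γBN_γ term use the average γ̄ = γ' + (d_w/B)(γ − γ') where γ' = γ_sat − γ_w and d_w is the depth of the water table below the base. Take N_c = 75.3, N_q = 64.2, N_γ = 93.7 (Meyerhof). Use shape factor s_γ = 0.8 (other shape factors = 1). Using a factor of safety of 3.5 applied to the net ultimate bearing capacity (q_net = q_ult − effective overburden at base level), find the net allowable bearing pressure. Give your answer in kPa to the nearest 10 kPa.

q_all(net) ≈ 770 kPa

q = γ·D_f = 17.4 × 1.4 = 24.36 kPa.
γ' = 9.59 kN/m³; averaging over the depth B below the base, γ̄ = γ' + (d_w/B)(γ − γ') = 12.495 kN/m³.
q·N_q = 24.36 × 64.2 = 1563.9 kPa
0.5·γ·B·N_γ·s_γ = 0.5 × 12.495 × 2.5 × 93.7 × 0.8 = 1170.8 kPa
q_ult = 1563.9 + 1170.8 = 2734.7 kPa.
Net ultimate: q_net = 2734.7 − 24.36 = 2710.4 kPa.
q_all(net) = 2710.4 / 3.5 = 774.39 kPa.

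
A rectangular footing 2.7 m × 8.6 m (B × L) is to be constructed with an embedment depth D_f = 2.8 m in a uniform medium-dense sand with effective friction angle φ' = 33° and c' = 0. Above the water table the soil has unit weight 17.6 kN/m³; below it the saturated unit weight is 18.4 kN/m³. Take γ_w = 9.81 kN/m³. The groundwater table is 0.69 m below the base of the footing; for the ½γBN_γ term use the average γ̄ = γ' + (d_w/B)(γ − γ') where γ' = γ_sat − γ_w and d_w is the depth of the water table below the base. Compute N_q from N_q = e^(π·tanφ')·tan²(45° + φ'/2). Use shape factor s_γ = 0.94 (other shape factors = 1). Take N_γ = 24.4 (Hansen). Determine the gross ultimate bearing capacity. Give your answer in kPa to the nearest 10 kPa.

tan33° = 0.6494, so N_q = e^(π×0.6494)·tan²(61.5°) = 7.692 × 3.392 = 26.09.
Overburden at base level: q = 17.6 × 2.8 = 49.28 kPa.
The water table is 0.69 m below the base (< B = 2.7 m), so the ½γBN_γ term uses γ̄ = γ' + (d_w/B)(γ − γ') = 8.59 + (0.69/2.7)(17.6 − 8.59) = 10.893 kN/m³.
Surcharge term q·N_q = 49.28 × 26.092 = 1285.8 kPa; self-weight term 0.5·γ·B·N_γ·s_γ = 0.5 × 10.893 × 2.7 × 24.4 × 0.94 = 337.27 kPa.
q_ult = 1285.8 + 337.27 = 1623.1 kPa.

q_ult ≈ 1620 kPa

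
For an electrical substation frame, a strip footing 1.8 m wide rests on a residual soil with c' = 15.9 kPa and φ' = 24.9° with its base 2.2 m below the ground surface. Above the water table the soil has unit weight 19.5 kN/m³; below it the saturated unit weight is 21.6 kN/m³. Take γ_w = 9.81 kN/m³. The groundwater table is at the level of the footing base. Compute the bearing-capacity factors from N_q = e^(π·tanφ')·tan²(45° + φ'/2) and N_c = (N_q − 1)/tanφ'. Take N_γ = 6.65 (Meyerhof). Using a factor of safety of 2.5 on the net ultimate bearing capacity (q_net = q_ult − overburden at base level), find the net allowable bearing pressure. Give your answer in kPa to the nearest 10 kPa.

q_all(net) ≈ 320 kPa

N_q = e^(π·tan24.9°)·tan²(57.45°) = 10.55; N_c = (N_q − 1)/tanφ' = 20.57.
q = γ·D_f = 19.5 × 2.2 = 42.9 kPa.
For the ½γBN_γ term take γ' = 21.6 − 9.81 = 11.79 kN/m³ (soil below base is submerged).
c·N_c = 15.9 × 20.575 = 327.14 kPa
q·N_q = 42.9 × 10.551 = 452.62 kPa
0.5·γ·B·N_γ = 0.5 × 11.79 × 1.8 × 6.65 = 70.563 kPa
q_ult = 327.14 + 452.62 + 70.563 = 850.32 kPa.
q_net = 850.32 − 42.9 = 807.42 kPa.
q_all(net) = 807.42 / 2.5 = 322.97 kPa.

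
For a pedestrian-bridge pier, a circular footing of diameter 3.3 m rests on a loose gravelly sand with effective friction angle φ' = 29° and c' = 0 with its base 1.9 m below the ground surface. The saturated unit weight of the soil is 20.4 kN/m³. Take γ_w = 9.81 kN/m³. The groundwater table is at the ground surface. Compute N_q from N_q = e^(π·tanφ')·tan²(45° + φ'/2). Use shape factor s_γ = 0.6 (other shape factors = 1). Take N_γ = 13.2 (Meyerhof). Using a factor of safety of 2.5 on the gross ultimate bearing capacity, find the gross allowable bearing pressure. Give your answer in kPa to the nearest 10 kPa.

q_all ≈ 190 kPa

N_q = e^(π·tan29°)·tan²(59.5°) = 16.44.
Water table at ground surface, so effective unit weight γ' = 20.4 − 9.81 = 10.59 kN/m³ is used throughout; overburden q = 10.59 × 1.9 = 20.121 kPa; the same γ' applies in the ½γBN_γ term.
Surcharge term q·N_q = 20.121 × 16.443 = 330.86 kPa; self-weight term 0.5·γ·B·N_γ·s_γ = 0.5 × 10.59 × 3.3 × 13.2 × 0.6 = 138.39 kPa.
q_ult = 330.86 + 138.39 = 469.25 kPa.
q_all = 469.25 / 2.5 = 187.7 kPa.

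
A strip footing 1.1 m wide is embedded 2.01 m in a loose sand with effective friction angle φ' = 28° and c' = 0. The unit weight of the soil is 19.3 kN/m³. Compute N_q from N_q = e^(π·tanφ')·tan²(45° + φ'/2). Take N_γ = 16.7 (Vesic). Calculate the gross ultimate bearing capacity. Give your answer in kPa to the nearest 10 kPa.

tan28° = 0.5317, so N_q = e^(π×0.5317)·tan²(59°) = 5.314 × 2.77 = 14.72.
q = γ·D_f = 19.3 × 2.01 = 38.793 kPa.
q·N_q = 38.793 × 14.72 = 571.03 kPa
0.5·γ·B·N_γ = 0.5 × 19.3 × 1.1 × 16.7 = 177.27 kPa
q_ult = 571.03 + 177.27 = 748.3 kPa.

q_ult ≈ 750 kPa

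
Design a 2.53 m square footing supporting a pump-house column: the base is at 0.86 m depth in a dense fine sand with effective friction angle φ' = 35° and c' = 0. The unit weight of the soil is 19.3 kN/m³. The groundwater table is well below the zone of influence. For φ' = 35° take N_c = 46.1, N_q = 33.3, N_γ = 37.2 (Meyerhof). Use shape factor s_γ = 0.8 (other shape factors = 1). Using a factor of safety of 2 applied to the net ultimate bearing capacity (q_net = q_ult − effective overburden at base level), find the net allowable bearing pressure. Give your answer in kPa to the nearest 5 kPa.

Effective surcharge at the founding depth q = γ·D_f = 19.3 × 0.86 = 16.598 kPa.
q_ult = q·N_q + 0.5·γ·B·N_γ·s_γ
     = 16.598 × 33.3 + 0.5 × 19.3 × 2.53 × 37.2 × 0.8
     = 552.71 + 726.58 = 1279.3 kPa.
Net ultimate: q_net = 1279.3 − 16.598 = 1262.7 kPa.
q_all(net) = 1262.7 / 2 = 631.35 kPa.

q_all(net) ≈ 630 kPa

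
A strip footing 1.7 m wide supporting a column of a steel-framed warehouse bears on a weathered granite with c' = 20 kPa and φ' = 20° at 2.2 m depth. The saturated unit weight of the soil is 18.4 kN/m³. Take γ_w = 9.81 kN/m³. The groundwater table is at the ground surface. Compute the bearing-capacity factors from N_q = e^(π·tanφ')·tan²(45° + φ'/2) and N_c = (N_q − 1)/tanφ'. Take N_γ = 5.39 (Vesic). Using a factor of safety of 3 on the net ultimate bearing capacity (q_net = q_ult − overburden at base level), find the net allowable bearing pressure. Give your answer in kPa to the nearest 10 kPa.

q_all(net) ≈ 150 kPa

N_q = e^(π·tan20°)·tan²(55°) = 6.4; N_c = (N_q − 1)/tanφ' = 14.83.
With the water table at the surface the whole profile is submerged: γ' = 18.4 − 9.81 = 8.59 kN/m³, so q = γ'·D_f = 18.898 kPa; the same γ' applies in the ½γBN_γ term.
q_ult = c·N_c + q·N_q + 0.5·γ·B·N_γ
     = 20 × 14.835 + 18.898 × 6.3994 + 0.5 × 8.59 × 1.7 × 5.39
     = 296.69 + 120.94 + 39.355 = 456.99 kPa.
q_net = 456.99 − 18.898 = 438.09 kPa.
q_all(net) = 438.09 / 3 = 146.03 kPa.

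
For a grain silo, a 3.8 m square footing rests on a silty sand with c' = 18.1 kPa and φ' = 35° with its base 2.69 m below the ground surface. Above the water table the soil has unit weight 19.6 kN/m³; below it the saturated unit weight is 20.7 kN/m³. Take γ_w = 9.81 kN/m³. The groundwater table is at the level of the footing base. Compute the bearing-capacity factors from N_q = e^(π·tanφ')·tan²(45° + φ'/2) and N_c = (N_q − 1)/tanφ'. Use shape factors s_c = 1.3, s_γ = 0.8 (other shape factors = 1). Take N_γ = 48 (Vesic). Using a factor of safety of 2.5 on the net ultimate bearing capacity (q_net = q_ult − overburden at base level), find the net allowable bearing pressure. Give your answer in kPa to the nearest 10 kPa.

q_all(net) ≈ 1430 kPa

N_q = e^(π·tan35°)·tan²(62.5°) = 33.3; N_c = (N_q − 1)/tanφ' = 46.12.
Overburden at base level: q = 19.6 × 2.69 = 52.724 kPa.
Below the base the soil is submerged, so the ½γBN_γ term uses γ' = 20.7 − 9.81 = 10.89 kN/m³.
Cohesion term c·N_c·s_c = 18.1 × 46.124 × 1.3 = 1085.3 kPa; surcharge term q·N_q = 52.724 × 33.296 = 1755.5 kPa; self-weight term 0.5·γ·B·N_γ·s_γ = 0.5 × 10.89 × 3.8 × 48 × 0.8 = 794.53 kPa.
q_ult = 1085.3 + 1755.5 + 794.53 = 3635.3 kPa.
q_net = 3635.3 − 52.724 = 3582.6 kPa.
q_all(net) = 3582.6 / 2.5 = 1433 kPa.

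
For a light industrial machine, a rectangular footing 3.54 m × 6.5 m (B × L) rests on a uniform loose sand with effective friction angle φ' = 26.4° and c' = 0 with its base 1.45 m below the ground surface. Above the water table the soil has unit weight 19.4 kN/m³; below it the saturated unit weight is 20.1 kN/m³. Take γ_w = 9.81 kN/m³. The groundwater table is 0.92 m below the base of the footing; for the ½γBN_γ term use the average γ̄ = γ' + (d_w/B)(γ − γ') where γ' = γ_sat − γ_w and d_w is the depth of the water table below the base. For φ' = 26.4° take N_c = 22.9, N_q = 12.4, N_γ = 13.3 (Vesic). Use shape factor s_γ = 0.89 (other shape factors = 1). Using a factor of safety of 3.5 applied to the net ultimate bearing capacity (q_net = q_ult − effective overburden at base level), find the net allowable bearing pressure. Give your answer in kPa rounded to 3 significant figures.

Effective surcharge at the founding depth q = γ·D_f = 19.4 × 1.45 = 28.13 kPa.
With d_w = 0.92 m < B, γ̄ = 10.29 + (0.92/3.54) × (19.4 − 10.29) = 12.658 kN/m³.
q_ult = q·N_q + 0.5·γ·B·N_γ·s_γ
     = 28.13 × 12.4 + 0.5 × 12.658 × 3.54 × 13.3 × 0.89
     = 348.81 + 265.19 = 614.01 kPa.
Net ultimate: q_net = 614.01 − 28.13 = 585.88 kPa.
q_all(net) = 585.88 / 3.5 = 167.39 kPa.

q_all(net) ≈ 167 kPa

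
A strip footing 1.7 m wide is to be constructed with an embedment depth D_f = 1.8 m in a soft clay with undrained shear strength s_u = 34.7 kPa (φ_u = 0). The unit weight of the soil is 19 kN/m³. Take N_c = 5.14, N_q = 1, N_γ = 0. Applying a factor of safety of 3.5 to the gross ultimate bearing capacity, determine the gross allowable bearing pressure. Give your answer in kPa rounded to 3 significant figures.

Effective surcharge at the founding depth q = γ·D_f = 19 × 1.8 = 34.2 kPa.
q_ult = c·N_c + q·N_q
     = 34.7 × 5.14 + 34.2 × 1
     = 178.36 + 34.2 = 212.56 kPa.
q_all = q_ult / FS = 212.56 / 3.5 = 60.731 kPa.

q_all ≈ 60.7 kPa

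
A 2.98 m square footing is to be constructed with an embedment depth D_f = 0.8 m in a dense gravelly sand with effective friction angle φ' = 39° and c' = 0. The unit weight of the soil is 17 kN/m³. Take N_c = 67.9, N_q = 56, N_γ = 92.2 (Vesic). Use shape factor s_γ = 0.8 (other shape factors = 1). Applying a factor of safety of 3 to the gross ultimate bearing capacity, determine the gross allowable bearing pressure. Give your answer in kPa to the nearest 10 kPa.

q_all ≈ 880 kPa

Overburden at base level: q = 17 × 0.8 = 13.6 kPa.
Surcharge term q·N_q = 13.6 × 56 = 761.6 kPa; self-weight term 0.5·γ·B·N_γ·s_γ = 0.5 × 17 × 2.98 × 92.2 × 0.8 = 1868.3 kPa.
q_ult = 761.6 + 1868.3 = 2629.9 kPa.
q_all = q_ult / FS = 2629.9 / 3 = 876.65 kPa.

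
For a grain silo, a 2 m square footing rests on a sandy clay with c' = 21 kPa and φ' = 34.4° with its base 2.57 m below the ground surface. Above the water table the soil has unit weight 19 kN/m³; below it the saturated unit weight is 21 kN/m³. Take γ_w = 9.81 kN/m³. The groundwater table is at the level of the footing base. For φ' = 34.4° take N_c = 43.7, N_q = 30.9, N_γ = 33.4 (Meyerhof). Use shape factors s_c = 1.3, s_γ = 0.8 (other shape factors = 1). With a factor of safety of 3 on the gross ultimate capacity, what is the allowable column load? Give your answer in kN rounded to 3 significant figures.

P_all ≈ 4000 kN

q = γ·D_f = 19 × 2.57 = 48.83 kPa.
For the ½γBN_γ term take γ' = 21 − 9.81 = 11.19 kN/m³ (soil below base is submerged).
c·N_c·s_c = 21 × 43.7 × 1.3 = 1193 kPa
q·N_q = 48.83 × 30.9 = 1508.8 kPa
0.5·γ·B·N_γ·s_γ = 0.5 × 11.19 × 2 × 33.4 × 0.8 = 299 kPa
q_ult = 1193 + 1508.8 + 299 = 3000.9 kPa.
Gross allowable pressure q_all = 3000.9 / 3 = 1000.3 kPa.
Footing area = 4 m², so allowable column load = 1000.3 × 4 = 4001.1 kN.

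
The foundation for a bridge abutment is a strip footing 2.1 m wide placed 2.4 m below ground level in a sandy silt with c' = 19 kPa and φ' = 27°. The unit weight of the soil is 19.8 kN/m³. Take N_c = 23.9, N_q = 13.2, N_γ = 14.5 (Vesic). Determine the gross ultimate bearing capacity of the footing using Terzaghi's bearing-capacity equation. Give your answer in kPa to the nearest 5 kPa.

Overburden at base level: q = 19.8 × 2.4 = 47.52 kPa.
Cohesion term c·N_c = 19 × 23.9 = 454.1 kPa; surcharge term q·N_q = 47.52 × 13.2 = 627.26 kPa; self-weight term 0.5·γ·B·N_γ = 0.5 × 19.8 × 2.1 × 14.5 = 301.46 kPa.
q_ult = 454.1 + 627.26 + 301.46 = 1382.8 kPa.

q_ult ≈ 1385 kPa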